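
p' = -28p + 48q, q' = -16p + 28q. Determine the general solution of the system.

p(t) = 2c_1e^(-4t) - 3c_2e^(4t), q(t) = c_1e^(-4t) - 2c_2e^(4t)

Coefficient matrix A = [[-28, 48], [-16, 28]].
Characteristic polynomial det(A - λI) = λ^2 - 16 = 0.
Eigenvalues λ = -4, 4.
For λ=-4: (A-λI) row 1 is [-24, 48], so an eigenvector is (2, 1).
For λ=4: (A-λI) row 1 is [-32, 48], so an eigenvector is (-3, -2).
General solution: c_1e^(-4t)(2,1) + c_2e^(4t)(-3,-2).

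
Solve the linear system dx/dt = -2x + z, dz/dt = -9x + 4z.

x(t) = -C_1e^(t) - C_2te^(t), z(t) = -3C_1e^(t) - 3C_2te^(t) - C_2e^(t)

Coefficient matrix A = [[-2, 1], [-9, 4]].
Characteristic polynomial det(A - λI) = λ^2 - 2λ + 1 = 0.
Single eigenvalue λ = 1 with algebraic multiplicity 2.
Eigenvector v = (-1,-3); generalized eigenvector w with (A-λI)w=v is (0,-1).
General solution: e^(t)[C_1·v + C_2·(t·v + w)].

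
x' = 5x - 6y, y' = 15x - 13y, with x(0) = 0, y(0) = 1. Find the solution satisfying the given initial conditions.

x(t) = -2e^(-4t)sin(3t), y(t) = -3e^(-4t)sin(3t) + e^(-4t)cos(3t)

Coefficient matrix A = [[5, -6], [15, -13]].
Characteristic polynomial det(A - λI) = λ^2 + 8λ + 25 = 0.
Eigenvalues λ = -4 ± 3i (complex conjugate pair).
For λ=-4+3i: an eigenvector is (-1,-1) - i(-1,-2) = (-1 + i, -1 + 2i).
A real fundamental pair from Re and Im of e^((-4+3i)t)v: X_1 = e^(-4t)(cos(3t)·(-1,-1) + sin(3t)·(-1,-2)), X_2 = e^(-4t)(sin(3t)·(-1,-1) - cos(3t)·(-1,-2)).
General solution: C_1X_1 + C_2X_2.
Applying x(0)=0, y(0)=1 gives C_1=1, C_2=1.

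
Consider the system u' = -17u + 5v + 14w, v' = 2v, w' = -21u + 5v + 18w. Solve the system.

Coefficient matrix A = [[-17, 5, 14], [0, 2, 0], [-21, 5, 18]].
det(A - λI) = 0 gives eigenvalues λ = -3, 2, 4.
For λ=-3: eigenvector (1,0,1).
For λ=2: eigenvector (1,1,1).
For λ=4: eigenvector (2,0,3).
General solution: c_1e^(-3t)(1,0,1) + c_2e^(2t)(1,1,1) + c_3e^(4t)(2,0,3).

u(t) = c_1e^(-3t) + c_2e^(2t) + 2c_3e^(4t), v(t) = c_2e^(2t), w(t) = c_1e^(-3t) + c_2e^(2t) + 3c_3e^(4t)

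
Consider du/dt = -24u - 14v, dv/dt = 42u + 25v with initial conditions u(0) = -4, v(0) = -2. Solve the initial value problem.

Coefficient matrix A = [[-24, -14], [42, 25]].
Characteristic polynomial det(A - λI) = λ^2 - λ - 12 = 0.
Eigenvalues λ = -3, 4.
For λ=-3: (A-λI) row 1 is [-21, -14], so an eigenvector is (2, -3).
For λ=4: (A-λI) row 1 is [-28, -14], so an eigenvector is (-1, 2).
General solution: C_1e^(-3t)(2,-3) + C_2e^(4t)(-1,2).
Applying u(0)=-4, v(0)=-2 gives C_1=-10, C_2=-16.

u(t) = 16e^(4t) - 20e^(-3t), v(t) = -32e^(4t) + 30e^(-3t)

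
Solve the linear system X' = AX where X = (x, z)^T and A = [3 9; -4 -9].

x(t) = 3C_1e^(-3t) + 3C_2te^(-3t) - C_2e^(-3t), z(t) = -2C_1e^(-3t) - 2C_2te^(-3t) + C_2e^(-3t)

Coefficient matrix A = [[3, 9], [-4, -9]].
Characteristic polynomial det(A - λI) = λ^2 + 6λ + 9 = 0.
Single eigenvalue λ = -3 with algebraic multiplicity 2.
Eigenvector v = (3,-2); generalized eigenvector w with (A-λI)w=v is (-1,1).
General solution: e^(-3t)[C_1·v + C_2·(t·v + w)].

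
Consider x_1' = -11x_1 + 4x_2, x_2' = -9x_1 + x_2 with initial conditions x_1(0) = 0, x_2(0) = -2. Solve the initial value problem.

Coefficient matrix A = [[-11, 4], [-9, 1]].
Characteristic polynomial det(A - λI) = λ^2 + 10λ + 25 = 0.
Single eigenvalue λ = -5 with algebraic multiplicity 2.
Eigenvector v = (2,3); generalized eigenvector w with (A-λI)w=v is (1,2).
General solution: e^(-5t)[C_1·v + C_2·(t·v + w)].
Applying x_1(0)=0, x_2(0)=-2 gives C_1=2, C_2=-4.

x_1(t) = -8te^(-5t), x_2(t) = -12te^(-5t) - 2e^(-5t)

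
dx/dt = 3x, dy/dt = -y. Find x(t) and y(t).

Coefficient matrix A = [[3, 0], [0, -1]].
Characteristic polynomial det(A - λI) = λ^2 - 2λ - 3 = 0.
Eigenvalues λ = -1, 3.
For λ=-1: (A-λI) row 1 is [4, 0], so an eigenvector is (0, 1).
For λ=3: (A-λI) row 2 is [0, -4], so an eigenvector is (-1, 0).
General solution: c_1e^(-t)(0,1) + c_2e^(3t)(-1,0).

x(t) = -c_2e^(3t), y(t) = c_1e^(-t)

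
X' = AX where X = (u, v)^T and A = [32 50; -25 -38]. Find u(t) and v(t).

u(t) = 3c_1e^(-3t)sin(5t) - c_1e^(-3t)cos(5t) - c_2e^(-3t)sin(5t) - 3c_2e^(-3t)cos(5t), v(t) = -2c_1e^(-3t)sin(5t) + c_1e^(-3t)cos(5t) + c_2e^(-3t)sin(5t) + 2c_2e^(-3t)cos(5t)

Coefficient matrix A = [[32, 50], [-25, -38]].
Characteristic polynomial det(A - λI) = λ^2 + 6λ + 34 = 0.
Eigenvalues λ = -3 ± 5i (complex conjugate pair).
For λ=-3+5i: an eigenvector is (-1,1) - i(3,-2) = (-1 - 3i, 1 + 2i).
A real fundamental pair from Re and Im of e^((-3+5i)t)v: X_1 = e^(-3t)(cos(5t)·(-1,1) + sin(5t)·(3,-2)), X_2 = e^(-3t)(sin(5t)·(-1,1) - cos(5t)·(3,-2)).
General solution: c_1X_1 + c_2X_2.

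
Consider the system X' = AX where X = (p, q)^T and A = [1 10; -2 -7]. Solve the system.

Coefficient matrix A = [[1, 10], [-2, -7]].
Characteristic polynomial det(A - λI) = λ^2 + 6λ + 13 = 0.
Eigenvalues λ = -3 ± 2i (complex conjugate pair).
For λ=-3+2i: an eigenvector is (2,-1) - i(-1,0) = (2 + i, -1).
A real fundamental pair from Re and Im of e^((-3+2i)t)v: X_1 = e^(-3t)(cos(2t)·(2,-1) + sin(2t)·(-1,0)), X_2 = e^(-3t)(sin(2t)·(2,-1) - cos(2t)·(-1,0)).
General solution: K_1X_1 + K_2X_2.

p(t) = -K_1e^(-3t)sin(2t) + 2K_1e^(-3t)cos(2t) + 2K_2e^(-3t)sin(2t) + K_2e^(-3t)cos(2t), q(t) = -K_1e^(-3t)cos(2t) - K_2e^(-3t)sin(2t)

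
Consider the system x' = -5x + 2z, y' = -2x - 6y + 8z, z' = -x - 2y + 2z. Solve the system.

x(t) = -c_1e^(-3t) - 2c_2e^(-2t) + 2c_3e^(-4t), y(t) = -2c_1e^(-3t) - 5c_2e^(-2t) + 2c_3e^(-4t), z(t) = -c_1e^(-3t) - 3c_2e^(-2t) + c_3e^(-4t)

Coefficient matrix A = [[-5, 0, 2], [-2, -6, 8], [-1, -2, 2]].
det(A - λI) = 0 gives eigenvalues λ = -3, -2, -4.
For λ=-3: eigenvector (-1,-2,-1).
For λ=-2: eigenvector (-2,-5,-3).
For λ=-4: eigenvector (2,2,1).
General solution: c_1e^(-3t)(-1,-2,-1) + c_2e^(-2t)(-2,-5,-3) + c_3e^(-4t)(2,2,1).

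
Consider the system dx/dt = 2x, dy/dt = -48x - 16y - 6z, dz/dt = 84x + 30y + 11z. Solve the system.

x(t) = C_1e^(2t), y(t) = -4C_1e^(2t) + C_2e^(-4t) - 2C_3e^(-t), z(t) = 4C_1e^(2t) - 2C_2e^(-4t) + 5C_3e^(-t)

Coefficient matrix A = [[2, 0, 0], [-48, -16, -6], [84, 30, 11]].
det(A - λI) = 0 gives eigenvalues λ = 2, -4, -1.
For λ=2: eigenvector (1,-4,4).
For λ=-4: eigenvector (0,1,-2).
For λ=-1: eigenvector (0,-2,5).
General solution: C_1e^(2t)(1,-4,4) + C_2e^(-4t)(0,1,-2) + C_3e^(-t)(0,-2,5).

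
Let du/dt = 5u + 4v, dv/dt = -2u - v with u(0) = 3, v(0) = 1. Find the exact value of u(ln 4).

A = [[5,4],[-2,-1]]; eigenvalues λ = 3, 1.
Eigenvectors: (-2,1) for λ=3, (1,-1) for λ=1.
From the initial condition, c_1 = -4, c_2 = -5.
u(ln 4) = (-4)(4^3)(-2) + (-5)(4^1)(1) = 492.

492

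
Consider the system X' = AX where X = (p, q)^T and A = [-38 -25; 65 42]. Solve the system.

Coefficient matrix A = [[-38, -25], [65, 42]].
Characteristic polynomial det(A - λI) = λ^2 - 4λ + 29 = 0.
Eigenvalues λ = 2 ± 5i (complex conjugate pair).
For λ=2+5i: an eigenvector is (-1,2) - i(-2,3) = (-1 + 2i, 2 - 3i).
A real fundamental pair from Re and Im of e^((2+5i)t)v: X_1 = e^(2t)(cos(5t)·(-1,2) + sin(5t)·(-2,3)), X_2 = e^(2t)(sin(5t)·(-1,2) - cos(5t)·(-2,3)).
General solution: K_1X_1 + K_2X_2.

p(t) = -2K_1e^(2t)sin(5t) - K_1e^(2t)cos(5t) - K_2e^(2t)sin(5t) + 2K_2e^(2t)cos(5t), q(t) = 3K_1e^(2t)sin(5t) + 2K_1e^(2t)cos(5t) + 2K_2e^(2t)sin(5t) - 3K_2e^(2t)cos(5t)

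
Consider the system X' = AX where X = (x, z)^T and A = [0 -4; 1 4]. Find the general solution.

x(t) = -2K_1e^(2t) - 2K_2te^(2t) - K_2e^(2t), z(t) = K_1e^(2t) + K_2te^(2t) + K_2e^(2t)

Coefficient matrix A = [[0, -4], [1, 4]].
Characteristic polynomial det(A - λI) = λ^2 - 4λ + 4 = 0.
Single eigenvalue λ = 2 with algebraic multiplicity 2.
Eigenvector v = (-2,1); generalized eigenvector w with (A-λI)w=v is (-1,1).
General solution: e^(2t)[K_1·v + K_2·(t·v + w)].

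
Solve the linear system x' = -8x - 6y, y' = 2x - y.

Coefficient matrix A = [[-8, -6], [2, -1]].
Characteristic polynomial det(A - λI) = λ^2 + 9λ + 20 = 0.
Eigenvalues λ = -4, -5.
For λ=-4: (A-λI) row 1 is [-4, -6], so an eigenvector is (3, -2).
For λ=-5: (A-λI) row 1 is [-3, -6], so an eigenvector is (2, -1).
General solution: c_1e^(-4t)(3,-2) + c_2e^(-5t)(2,-1).

x(t) = 3c_1e^(-4t) + 2c_2e^(-5t), y(t) = -2c_1e^(-4t) - c_2e^(-5t)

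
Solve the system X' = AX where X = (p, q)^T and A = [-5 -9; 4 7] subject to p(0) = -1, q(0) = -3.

Coefficient matrix A = [[-5, -9], [4, 7]].
Characteristic polynomial det(A - λI) = λ^2 - 2λ + 1 = 0.
Single eigenvalue λ = 1 with algebraic multiplicity 2.
Eigenvector v = (-3,2); generalized eigenvector w with (A-λI)w=v is (2,-1).
General solution: e^(t)[C_1·v + C_2·(t·v + w)].
Applying p(0)=-1, q(0)=-3 gives C_1=-7, C_2=-11.

p(t) = 33te^(t) - e^(t), q(t) = -22te^(t) - 3e^(t)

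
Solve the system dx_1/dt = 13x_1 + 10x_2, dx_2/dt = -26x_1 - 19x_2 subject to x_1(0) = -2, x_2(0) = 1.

x_1(t) = -11e^(-3t)sin(2t) - 2e^(-3t)cos(2t), x_2(t) = 18e^(-3t)sin(2t) + e^(-3t)cos(2t)

Coefficient matrix A = [[13, 10], [-26, -19]].
Characteristic polynomial det(A - λI) = λ^2 + 6λ + 13 = 0.
Eigenvalues λ = -3 ± 2i (complex conjugate pair).
For λ=-3+2i: an eigenvector is (-2,3) - i(-1,2) = (-2 + i, 3 - 2i).
A real fundamental pair from Re and Im of e^((-3+2i)t)v: X_1 = e^(-3t)(cos(2t)·(-2,3) + sin(2t)·(-1,2)), X_2 = e^(-3t)(sin(2t)·(-2,3) - cos(2t)·(-1,2)).
General solution: c_1X_1 + c_2X_2.
Applying x_1(0)=-2, x_2(0)=1 gives c_1=3, c_2=4.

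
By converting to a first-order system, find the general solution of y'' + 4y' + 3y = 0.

y(t) = c_1e^(-t) + c_2e^(-3t)

Let x_1 = y, x_2 = y'. Then x_1' = x_2 and x_2' = -3x_1 - 4x_2.
A = [[0,1],[-3,-4]]; det(A-λI) = λ^2 + 4λ + 3.
Eigenvalues λ = -1, -3 with eigenvectors (1,-1), (1,-3).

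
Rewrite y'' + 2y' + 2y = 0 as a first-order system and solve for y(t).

y(t) = c_1e^(-t)cos(t) + c_2e^(-t)sin(t)

Let x_1 = y, x_2 = y'. Then x_1' = x_2 and x_2' = -2x_1 - 2x_2.
A = [[0,1],[-2,-2]]; det(A-λI) = λ^2 + 2λ + 2.
Eigenvalues λ = -1 ± i.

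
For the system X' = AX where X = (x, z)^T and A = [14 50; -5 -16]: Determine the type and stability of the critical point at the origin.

stable spiral

A = [[14,50],[-5,-16]]; det(A-λI) = λ^2 + 2λ + 26.
λ = -1 ± 5i: negative real part.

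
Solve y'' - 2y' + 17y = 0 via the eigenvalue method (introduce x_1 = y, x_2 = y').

y(t) = c_1e^(t)cos(4t) + c_2e^(t)sin(4t)

Let x_1 = y, x_2 = y'. Then x_1' = x_2 and x_2' = -17x_1 + 2x_2.
A = [[0,1],[-17,2]]; det(A-λI) = λ^2 - 2λ + 17.
Eigenvalues λ = 1 ± 4i.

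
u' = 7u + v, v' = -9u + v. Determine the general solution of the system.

u(t) = c_1e^(4t) + c_2te^(4t) + c_2e^(4t), v(t) = -3c_1e^(4t) - 3c_2te^(4t) - 2c_2e^(4t)

Coefficient matrix A = [[7, 1], [-9, 1]].
Characteristic polynomial det(A - λI) = λ^2 - 8λ + 16 = 0.
Single eigenvalue λ = 4 with algebraic multiplicity 2.
Eigenvector v = (1,-3); generalized eigenvector w with (A-λI)w=v is (1,-2).
General solution: e^(4t)[c_1·v + c_2·(t·v + w)].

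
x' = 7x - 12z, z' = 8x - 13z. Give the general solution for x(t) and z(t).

x(t) = 3C_1e^(-t) + C_2e^(-5t), z(t) = 2C_1e^(-t) + C_2e^(-5t)

Coefficient matrix A = [[7, -12], [8, -13]].
Characteristic polynomial det(A - λI) = λ^2 + 6λ + 5 = 0.
Eigenvalues λ = -1, -5.
For λ=-1: (A-λI) row 1 is [8, -12], so an eigenvector is (3, 2).
For λ=-5: (A-λI) row 1 is [12, -12], so an eigenvector is (1, 1).
General solution: C_1e^(-t)(3,2) + C_2e^(-5t)(1,1).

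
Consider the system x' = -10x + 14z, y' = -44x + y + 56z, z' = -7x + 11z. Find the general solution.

x(t) = c_1e^(4t) - 2c_3e^(-3t), y(t) = 4c_1e^(4t) + c_2e^(t) - 8c_3e^(-3t), z(t) = c_1e^(4t) - c_3e^(-3t)

Coefficient matrix A = [[-10, 0, 14], [-44, 1, 56], [-7, 0, 11]].
det(A - λI) = 0 gives eigenvalues λ = 4, 1, -3.
For λ=4: eigenvector (1,4,1).
For λ=1: eigenvector (0,1,0).
For λ=-3: eigenvector (-2,-8,-1).
General solution: c_1e^(4t)(1,4,1) + c_2e^(t)(0,1,0) + c_3e^(-3t)(-2,-8,-1).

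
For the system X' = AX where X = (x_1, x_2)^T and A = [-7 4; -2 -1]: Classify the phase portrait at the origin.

stable node

A = [[-7,4],[-2,-1]]; det(A-λI) = λ^2 + 8λ + 15.
λ = -5, -3: both negative.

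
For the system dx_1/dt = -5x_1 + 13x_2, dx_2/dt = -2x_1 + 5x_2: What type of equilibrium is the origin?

center

A = [[-5,13],[-2,5]]; det(A-λI) = λ^2 + 1.
λ = 0 ± i: zero real part.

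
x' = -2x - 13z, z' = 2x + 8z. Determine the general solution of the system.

Coefficient matrix A = [[-2, -13], [2, 8]].
Characteristic polynomial det(A - λI) = λ^2 - 6λ + 10 = 0.
Eigenvalues λ = 3 ± i (complex conjugate pair).
For λ=3+i: an eigenvector is (3,-1) - i(-2,1) = (3 + 2i, -1 - i).
A real fundamental pair from Re and Im of e^((3+i)t)v: X_1 = e^(3t)(cos(t)·(3,-1) + sin(t)·(-2,1)), X_2 = e^(3t)(sin(t)·(3,-1) - cos(t)·(-2,1)).
General solution: c_1X_1 + c_2X_2.

x(t) = -2c_1e^(3t)sin(t) + 3c_1e^(3t)cos(t) + 3c_2e^(3t)sin(t) + 2c_2e^(3t)cos(t), z(t) = c_1e^(3t)sin(t) - c_1e^(3t)cos(t) - c_2e^(3t)sin(t) - c_2e^(3t)cos(t)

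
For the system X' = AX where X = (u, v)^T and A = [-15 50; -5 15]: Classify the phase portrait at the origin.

center

A = [[-15,50],[-5,15]]; det(A-λI) = λ^2 + 25.
λ = 0 ± 5i: zero real part.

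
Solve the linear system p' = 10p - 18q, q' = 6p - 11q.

p(t) = -3C_1e^(-2t) - 2C_2e^(t), q(t) = -2C_1e^(-2t) - C_2e^(t)

Coefficient matrix A = [[10, -18], [6, -11]].
Characteristic polynomial det(A - λI) = λ^2 + λ - 2 = 0.
Eigenvalues λ = -2, 1.
For λ=-2: (A-λI) row 1 is [12, -18], so an eigenvector is (-3, -2).
For λ=1: (A-λI) row 1 is [9, -18], so an eigenvector is (-2, -1).
General solution: C_1e^(-2t)(-3,-2) + C_2e^(t)(-2,-1).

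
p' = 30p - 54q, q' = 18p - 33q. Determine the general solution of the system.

p(t) = 2K_1e^(3t) + 3K_2e^(-6t), q(t) = K_1e^(3t) + 2K_2e^(-6t)

Coefficient matrix A = [[30, -54], [18, -33]].
Characteristic polynomial det(A - λI) = λ^2 + 3λ - 18 = 0.
Eigenvalues λ = 3, -6.
For λ=3: (A-λI) row 1 is [27, -54], so an eigenvector is (2, 1).
For λ=-6: (A-λI) row 1 is [36, -54], so an eigenvector is (3, 2).
General solution: K_1e^(3t)(2,1) + K_2e^(-6t)(3,2).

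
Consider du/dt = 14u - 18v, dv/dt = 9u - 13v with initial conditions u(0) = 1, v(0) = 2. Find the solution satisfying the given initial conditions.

Coefficient matrix A = [[14, -18], [9, -13]].
Characteristic polynomial det(A - λI) = λ^2 - λ - 20 = 0.
Eigenvalues λ = -4, 5.
For λ=-4: (A-λI) row 1 is [18, -18], so an eigenvector is (-1, -1).
For λ=5: (A-λI) row 1 is [9, -18], so an eigenvector is (2, 1).
General solution: K_1e^(-4t)(-1,-1) + K_2e^(5t)(2,1).
Applying u(0)=1, v(0)=2 gives K_1=-3, K_2=-1.

u(t) = -2e^(5t) + 3e^(-4t), v(t) = -e^(5t) + 3e^(-4t)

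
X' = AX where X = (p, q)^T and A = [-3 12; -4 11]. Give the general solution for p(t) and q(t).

Coefficient matrix A = [[-3, 12], [-4, 11]].
Characteristic polynomial det(A - λI) = λ^2 - 8λ + 15 = 0.
Eigenvalues λ = 5, 3.
For λ=5: (A-λI) row 1 is [-8, 12], so an eigenvector is (-3, -2).
For λ=3: (A-λI) row 1 is [-6, 12], so an eigenvector is (-2, -1).
General solution: C_1e^(5t)(-3,-2) + C_2e^(3t)(-2,-1).

p(t) = -3C_1e^(5t) - 2C_2e^(3t), q(t) = -2C_1e^(5t) - C_2e^(3t)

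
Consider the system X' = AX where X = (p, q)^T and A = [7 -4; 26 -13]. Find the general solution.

p(t) = -K_1e^(-3t)sin(2t) + K_1e^(-3t)cos(2t) + K_2e^(-3t)sin(2t) + K_2e^(-3t)cos(2t), q(t) = -2K_1e^(-3t)sin(2t) + 3K_1e^(-3t)cos(2t) + 3K_2e^(-3t)sin(2t) + 2K_2e^(-3t)cos(2t)

Coefficient matrix A = [[7, -4], [26, -13]].
Characteristic polynomial det(A - λI) = λ^2 + 6λ + 13 = 0.
Eigenvalues λ = -3 ± 2i (complex conjugate pair).
For λ=-3+2i: an eigenvector is (1,3) - i(-1,-2) = (1 + i, 3 + 2i).
A real fundamental pair from Re and Im of e^((-3+2i)t)v: X_1 = e^(-3t)(cos(2t)·(1,3) + sin(2t)·(-1,-2)), X_2 = e^(-3t)(sin(2t)·(1,3) - cos(2t)·(-1,-2)).
General solution: K_1X_1 + K_2X_2.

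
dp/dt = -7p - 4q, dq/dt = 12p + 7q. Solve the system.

p(t) = K_1e^(t) + 2K_2e^(-t), q(t) = -2K_1e^(t) - 3K_2e^(-t)

Coefficient matrix A = [[-7, -4], [12, 7]].
Characteristic polynomial det(A - λI) = λ^2 - 1 = 0.
Eigenvalues λ = 1, -1.
For λ=1: (A-λI) row 1 is [-8, -4], so an eigenvector is (1, -2).
For λ=-1: (A-λI) row 1 is [-6, -4], so an eigenvector is (2, -3).
General solution: K_1e^(t)(1,-2) + K_2e^(-t)(2,-3).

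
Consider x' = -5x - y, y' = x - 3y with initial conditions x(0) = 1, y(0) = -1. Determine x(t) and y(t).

Coefficient matrix A = [[-5, -1], [1, -3]].
Characteristic polynomial det(A - λI) = λ^2 + 8λ + 16 = 0.
Single eigenvalue λ = -4 with algebraic multiplicity 2.
Eigenvector v = (1,-1); generalized eigenvector w with (A-λI)w=v is (-2,1).
General solution: e^(-4t)[C_1·v + C_2·(t·v + w)].
Applying x(0)=1, y(0)=-1 gives C_1=1, C_2=0.

x(t) = e^(-4t), y(t) = -e^(-4t)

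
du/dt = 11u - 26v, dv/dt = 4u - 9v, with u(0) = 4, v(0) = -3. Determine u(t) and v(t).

Coefficient matrix A = [[11, -26], [4, -9]].
Characteristic polynomial det(A - λI) = λ^2 - 2λ + 5 = 0.
Eigenvalues λ = 1 ± 2i (complex conjugate pair).
For λ=1+2i: an eigenvector is (3,1) - i(2,1) = (3 - 2i, 1 - i).
A real fundamental pair from Re and Im of e^((1+2i)t)v: X_1 = e^(t)(cos(2t)·(3,1) + sin(2t)·(2,1)), X_2 = e^(t)(sin(2t)·(3,1) - cos(2t)·(2,1)).
General solution: C_1X_1 + C_2X_2.
Applying u(0)=4, v(0)=-3 gives C_1=10, C_2=13.

u(t) = 59e^(t)sin(2t) + 4e^(t)cos(2t), v(t) = 23e^(t)sin(2t) - 3e^(t)cos(2t)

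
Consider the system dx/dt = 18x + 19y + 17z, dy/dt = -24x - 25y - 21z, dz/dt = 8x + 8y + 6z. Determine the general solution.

Coefficient matrix A = [[18, 19, 17], [-24, -25, -21], [8, 8, 6]].
det(A - λI) = 0 gives eigenvalues λ = 2, -1, -2.
For λ=2: eigenvector (5,-6,2).
For λ=-1: eigenvector (-1,1,0).
For λ=-2: eigenvector (2,-3,1).
General solution: K_1e^(2t)(5,-6,2) + K_2e^(-t)(-1,1,0) + K_3e^(-2t)(2,-3,1).

x(t) = 5K_1e^(2t) - K_2e^(-t) + 2K_3e^(-2t), y(t) = -6K_1e^(2t) + K_2e^(-t) - 3K_3e^(-2t), z(t) = 2K_1e^(2t) + K_3e^(-2t)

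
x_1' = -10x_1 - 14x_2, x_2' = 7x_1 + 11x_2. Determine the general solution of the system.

x_1(t) = -K_1e^(4t) + 2K_2e^(-3t), x_2(t) = K_1e^(4t) - K_2e^(-3t)

Coefficient matrix A = [[-10, -14], [7, 11]].
Characteristic polynomial det(A - λI) = λ^2 - λ - 12 = 0.
Eigenvalues λ = 4, -3.
For λ=4: (A-λI) row 1 is [-14, -14], so an eigenvector is (-1, 1).
For λ=-3: (A-λI) row 1 is [-7, -14], so an eigenvector is (2, -1).
General solution: K_1e^(4t)(-1,1) + K_2e^(-3t)(2,-1).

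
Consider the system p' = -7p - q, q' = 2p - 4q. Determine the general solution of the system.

p(t) = K_1e^(-5t) + K_2e^(-6t), q(t) = -2K_1e^(-5t) - K_2e^(-6t)

Coefficient matrix A = [[-7, -1], [2, -4]].
Characteristic polynomial det(A - λI) = λ^2 + 11λ + 30 = 0.
Eigenvalues λ = -5, -6.
For λ=-5: (A-λI) row 1 is [-2, -1], so an eigenvector is (1, -2).
For λ=-6: (A-λI) row 1 is [-1, -1], so an eigenvector is (1, -1).
General solution: K_1e^(-5t)(1,-2) + K_2e^(-6t)(1,-1).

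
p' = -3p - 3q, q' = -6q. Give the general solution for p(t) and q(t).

p(t) = C_1e^(-6t) - C_2e^(-3t), q(t) = C_1e^(-6t)

Coefficient matrix A = [[-3, -3], [0, -6]].
Characteristic polynomial det(A - λI) = λ^2 + 9λ + 18 = 0.
Eigenvalues λ = -6, -3.
For λ=-6: (A-λI) row 1 is [3, -3], so an eigenvector is (1, 1).
For λ=-3: (A-λI) row 1 is [0, -3], so an eigenvector is (-1, 0).
General solution: C_1e^(-6t)(1,1) + C_2e^(-3t)(-1,0).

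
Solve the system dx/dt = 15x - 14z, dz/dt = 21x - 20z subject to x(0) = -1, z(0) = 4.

x(t) = -11e^(t) + 10e^(-6t), z(t) = -11e^(t) + 15e^(-6t)

Coefficient matrix A = [[15, -14], [21, -20]].
Characteristic polynomial det(A - λI) = λ^2 + 5λ - 6 = 0.
Eigenvalues λ = 1, -6.
For λ=1: (A-λI) row 1 is [14, -14], so an eigenvector is (-1, -1).
For λ=-6: (A-λI) row 1 is [21, -14], so an eigenvector is (-2, -3).
General solution: c_1e^(t)(-1,-1) + c_2e^(-6t)(-2,-3).
Applying x(0)=-1, z(0)=4 gives c_1=11, c_2=-5.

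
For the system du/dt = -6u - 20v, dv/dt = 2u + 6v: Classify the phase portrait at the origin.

A = [[-6,-20],[2,6]]; det(A-λI) = λ^2 + 4.
λ = 0 ± 2i: zero real part.

center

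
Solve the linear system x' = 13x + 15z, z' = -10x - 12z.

Coefficient matrix A = [[13, 15], [-10, -12]].
Characteristic polynomial det(A - λI) = λ^2 - λ - 6 = 0.
Eigenvalues λ = 3, -2.
For λ=3: (A-λI) row 1 is [10, 15], so an eigenvector is (-3, 2).
For λ=-2: (A-λI) row 1 is [15, 15], so an eigenvector is (1, -1).
General solution: K_1e^(3t)(-3,2) + K_2e^(-2t)(1,-1).

x(t) = -3K_1e^(3t) + K_2e^(-2t), z(t) = 2K_1e^(3t) - K_2e^(-2t)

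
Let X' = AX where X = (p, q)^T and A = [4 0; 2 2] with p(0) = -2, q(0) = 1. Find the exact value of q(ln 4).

-464

A = [[4,0],[2,2]]; eigenvalues λ = 2, 4.
Eigenvectors: (0,-1) for λ=2, (1,1) for λ=4.
From the initial condition, c_1 = -3, c_2 = -2.
q(ln 4) = (-3)(4^2)(-1) + (-2)(4^4)(1) = -464.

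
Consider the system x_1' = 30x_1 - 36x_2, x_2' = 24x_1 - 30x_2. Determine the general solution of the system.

Coefficient matrix A = [[30, -36], [24, -30]].
Characteristic polynomial det(A - λI) = λ^2 - 36 = 0.
Eigenvalues λ = -6, 6.
For λ=-6: (A-λI) row 1 is [36, -36], so an eigenvector is (-1, -1).
For λ=6: (A-λI) row 1 is [24, -36], so an eigenvector is (3, 2).
General solution: c_1e^(-6t)(-1,-1) + c_2e^(6t)(3,2).

x_1(t) = -c_1e^(-6t) + 3c_2e^(6t), x_2(t) = -c_1e^(-6t) + 2c_2e^(6t)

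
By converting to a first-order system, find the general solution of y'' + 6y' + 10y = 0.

Let x_1 = y, x_2 = y'. Then x_1' = x_2 and x_2' = -10x_1 - 6x_2.
A = [[0,1],[-10,-6]]; det(A-λI) = λ^2 + 6λ + 10.
Eigenvalues λ = -3 ± i.

y(t) = C_1e^(-3t)cos(t) + C_2e^(-3t)sin(t)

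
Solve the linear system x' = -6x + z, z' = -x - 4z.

x(t) = -K_1e^(-5t) - K_2te^(-5t) + K_2e^(-5t), z(t) = -K_1e^(-5t) - K_2te^(-5t)

Coefficient matrix A = [[-6, 1], [-1, -4]].
Characteristic polynomial det(A - λI) = λ^2 + 10λ + 25 = 0.
Single eigenvalue λ = -5 with algebraic multiplicity 2.
Eigenvector v = (-1,-1); generalized eigenvector w with (A-λI)w=v is (1,0).
General solution: e^(-5t)[K_1·v + K_2·(t·v + w)].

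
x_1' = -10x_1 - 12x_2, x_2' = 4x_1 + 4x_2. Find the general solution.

x_1(t) = -3c_1e^(-2t) + 2c_2e^(-4t), x_2(t) = 2c_1e^(-2t) - c_2e^(-4t)

Coefficient matrix A = [[-10, -12], [4, 4]].
Characteristic polynomial det(A - λI) = λ^2 + 6λ + 8 = 0.
Eigenvalues λ = -2, -4.
For λ=-2: (A-λI) row 1 is [-8, -12], so an eigenvector is (-3, 2).
For λ=-4: (A-λI) row 1 is [-6, -12], so an eigenvector is (2, -1).
General solution: c_1e^(-2t)(-3,2) + c_2e^(-4t)(2,-1).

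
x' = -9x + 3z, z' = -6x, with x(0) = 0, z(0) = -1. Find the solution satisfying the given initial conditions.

Coefficient matrix A = [[-9, 3], [-6, 0]].
Characteristic polynomial det(A - λI) = λ^2 + 9λ + 18 = 0.
Eigenvalues λ = -6, -3.
For λ=-6: (A-λI) row 1 is [-3, 3], so an eigenvector is (-1, -1).
For λ=-3: (A-λI) row 1 is [-6, 3], so an eigenvector is (1, 2).
General solution: c_1e^(-6t)(-1,-1) + c_2e^(-3t)(1,2).
Applying x(0)=0, z(0)=-1 gives c_1=-1, c_2=-1.

x(t) = -e^(-3t) + e^(-6t), z(t) = -2e^(-3t) + e^(-6t)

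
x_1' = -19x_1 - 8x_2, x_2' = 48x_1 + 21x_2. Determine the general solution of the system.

x_1(t) = -c_1e^(5t) + c_2e^(-3t), x_2(t) = 3c_1e^(5t) - 2c_2e^(-3t)

Coefficient matrix A = [[-19, -8], [48, 21]].
Characteristic polynomial det(A - λI) = λ^2 - 2λ - 15 = 0.
Eigenvalues λ = 5, -3.
For λ=5: (A-λI) row 1 is [-24, -8], so an eigenvector is (-1, 3).
For λ=-3: (A-λI) row 1 is [-16, -8], so an eigenvector is (1, -2).
General solution: c_1e^(5t)(-1,3) + c_2e^(-3t)(1,-2).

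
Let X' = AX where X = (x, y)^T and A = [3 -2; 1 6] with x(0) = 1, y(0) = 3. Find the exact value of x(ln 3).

A = [[3,-2],[1,6]]; eigenvalues λ = 5, 4.
Eigenvectors: (-1,1) for λ=5, (-2,1) for λ=4.
From the initial condition, c_1 = 7, c_2 = -4.
x(ln 3) = (7)(3^5)(-1) + (-4)(3^4)(-2) = -1053.

-1053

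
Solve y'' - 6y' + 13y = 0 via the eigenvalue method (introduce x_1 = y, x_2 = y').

Let x_1 = y, x_2 = y'. Then x_1' = x_2 and x_2' = -13x_1 + 6x_2.
A = [[0,1],[-13,6]]; det(A-λI) = λ^2 - 6λ + 13.
Eigenvalues λ = 3 ± 2i.

y(t) = K_1e^(3t)cos(2t) + K_2e^(3t)sin(2t)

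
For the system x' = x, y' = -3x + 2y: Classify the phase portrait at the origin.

A = [[1,0],[-3,2]]; det(A-λI) = λ^2 - 3λ + 2.
λ = 1, 2: both positive.

unstable node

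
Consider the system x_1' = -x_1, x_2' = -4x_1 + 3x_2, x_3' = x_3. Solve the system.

x_1(t) = K_1e^(-t), x_2(t) = K_1e^(-t) + K_2e^(3t), x_3(t) = K_3e^(t)

Coefficient matrix A = [[-1, 0, 0], [-4, 3, 0], [0, 0, 1]].
det(A - λI) = 0 gives eigenvalues λ = -1, 3, 1.
For λ=-1: eigenvector (1,1,0).
For λ=3: eigenvector (0,1,0).
For λ=1: eigenvector (0,0,1).
General solution: K_1e^(-t)(1,1,0) + K_2e^(3t)(0,1,0) + K_3e^(t)(0,0,1).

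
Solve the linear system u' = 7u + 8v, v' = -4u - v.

u(t) = -C_1e^(3t)sin(4t) - C_1e^(3t)cos(4t) - C_2e^(3t)sin(4t) + C_2e^(3t)cos(4t), v(t) = C_1e^(3t)sin(4t) - C_2e^(3t)cos(4t)

Coefficient matrix A = [[7, 8], [-4, -1]].
Characteristic polynomial det(A - λI) = λ^2 - 6λ + 25 = 0.
Eigenvalues λ = 3 ± 4i (complex conjugate pair).
For λ=3+4i: an eigenvector is (-1,0) - i(-1,1) = (-1 + i, 0 - i).
A real fundamental pair from Re and Im of e^((3+4i)t)v: X_1 = e^(3t)(cos(4t)·(-1,0) + sin(4t)·(-1,1)), X_2 = e^(3t)(sin(4t)·(-1,0) - cos(4t)·(-1,1)).
General solution: C_1X_1 + C_2X_2.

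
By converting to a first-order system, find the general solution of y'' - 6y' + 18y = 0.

Let x_1 = y, x_2 = y'. Then x_1' = x_2 and x_2' = -18x_1 + 6x_2.
A = [[0,1],[-18,6]]; det(A-λI) = λ^2 - 6λ + 18.
Eigenvalues λ = 3 ± 3i.

y(t) = C_1e^(3t)cos(3t) + C_2e^(3t)sin(3t)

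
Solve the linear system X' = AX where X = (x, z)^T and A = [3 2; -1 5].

Coefficient matrix A = [[3, 2], [-1, 5]].
Characteristic polynomial det(A - λI) = λ^2 - 8λ + 17 = 0.
Eigenvalues λ = 4 ± i (complex conjugate pair).
For λ=4+i: an eigenvector is (-1,0) - i(1,1) = (-1 - i, 0 - i).
A real fundamental pair from Re and Im of e^((4+i)t)v: X_1 = e^(4t)(cos(t)·(-1,0) + sin(t)·(1,1)), X_2 = e^(4t)(sin(t)·(-1,0) - cos(t)·(1,1)).
General solution: K_1X_1 + K_2X_2.

x(t) = K_1e^(4t)sin(t) - K_1e^(4t)cos(t) - K_2e^(4t)sin(t) - K_2e^(4t)cos(t), z(t) = K_1e^(4t)sin(t) - K_2e^(4t)cos(t)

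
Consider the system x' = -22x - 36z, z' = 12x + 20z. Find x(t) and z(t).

x(t) = 2C_1e^(-4t) - 3C_2e^(2t), z(t) = -C_1e^(-4t) + 2C_2e^(2t)

Coefficient matrix A = [[-22, -36], [12, 20]].
Characteristic polynomial det(A - λI) = λ^2 + 2λ - 8 = 0.
Eigenvalues λ = -4, 2.
For λ=-4: (A-λI) row 1 is [-18, -36], so an eigenvector is (2, -1).
For λ=2: (A-λI) row 1 is [-24, -36], so an eigenvector is (-3, 2).
General solution: C_1e^(-4t)(2,-1) + C_2e^(2t)(-3,2).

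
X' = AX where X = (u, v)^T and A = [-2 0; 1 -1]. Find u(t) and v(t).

Coefficient matrix A = [[-2, 0], [1, -1]].
Characteristic polynomial det(A - λI) = λ^2 + 3λ + 2 = 0.
Eigenvalues λ = -2, -1.
For λ=-2: (A-λI) row 2 is [1, 1], so an eigenvector is (1, -1).
For λ=-1: (A-λI) row 1 is [-1, 0], so an eigenvector is (0, -1).
General solution: C_1e^(-2t)(1,-1) + C_2e^(-t)(0,-1).

u(t) = C_1e^(-2t), v(t) = -C_1e^(-2t) - C_2e^(-t)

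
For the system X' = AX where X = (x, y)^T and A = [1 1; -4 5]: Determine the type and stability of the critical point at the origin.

unstable improper node

A = [[1,1],[-4,5]]; det(A-λI) = λ^2 - 6λ + 9.
repeated λ = 3 with a single eigenvector.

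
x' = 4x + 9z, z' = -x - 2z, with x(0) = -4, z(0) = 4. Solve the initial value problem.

Coefficient matrix A = [[4, 9], [-1, -2]].
Characteristic polynomial det(A - λI) = λ^2 - 2λ + 1 = 0.
Single eigenvalue λ = 1 with algebraic multiplicity 2.
Eigenvector v = (-3,1); generalized eigenvector w with (A-λI)w=v is (2,-1).
General solution: e^(t)[c_1·v + c_2·(t·v + w)].
Applying x(0)=-4, z(0)=4 gives c_1=-4, c_2=-8.

x(t) = 24te^(t) - 4e^(t), z(t) = -8te^(t) + 4e^(t)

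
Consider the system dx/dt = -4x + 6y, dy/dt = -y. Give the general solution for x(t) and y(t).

Coefficient matrix A = [[-4, 6], [0, -1]].
Characteristic polynomial det(A - λI) = λ^2 + 5λ + 4 = 0.
Eigenvalues λ = -4, -1.
For λ=-4: (A-λI) row 1 is [0, 6], so an eigenvector is (-1, 0).
For λ=-1: (A-λI) row 1 is [-3, 6], so an eigenvector is (-2, -1).
General solution: C_1e^(-4t)(-1,0) + C_2e^(-t)(-2,-1).

x(t) = -C_1e^(-4t) - 2C_2e^(-t), y(t) = -C_2e^(-t)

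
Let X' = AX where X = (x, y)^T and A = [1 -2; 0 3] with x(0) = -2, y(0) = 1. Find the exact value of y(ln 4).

A = [[1,-2],[0,3]]; eigenvalues λ = 3, 1.
Eigenvectors: (1,-1) for λ=3, (-1,0) for λ=1.
From the initial condition, c_1 = -1, c_2 = 1.
y(ln 4) = (-1)(4^3)(-1) + (1)(4^1)(0) = 64.

64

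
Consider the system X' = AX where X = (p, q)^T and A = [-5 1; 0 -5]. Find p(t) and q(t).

p(t) = C_1e^(-5t) + C_2te^(-5t) - C_2e^(-5t), q(t) = C_2e^(-5t)

Coefficient matrix A = [[-5, 1], [0, -5]].
Characteristic polynomial det(A - λI) = λ^2 + 10λ + 25 = 0.
Single eigenvalue λ = -5 with algebraic multiplicity 2.
Eigenvector v = (1,0); generalized eigenvector w with (A-λI)w=v is (-1,1).
General solution: e^(-5t)[C_1·v + C_2·(t·v + w)].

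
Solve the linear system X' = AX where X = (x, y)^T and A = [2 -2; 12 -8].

Coefficient matrix A = [[2, -2], [12, -8]].
Characteristic polynomial det(A - λI) = λ^2 + 6λ + 8 = 0.
Eigenvalues λ = -4, -2.
For λ=-4: (A-λI) row 1 is [6, -2], so an eigenvector is (1, 3).
For λ=-2: (A-λI) row 1 is [4, -2], so an eigenvector is (1, 2).
General solution: K_1e^(-4t)(1,3) + K_2e^(-2t)(1,2).

x(t) = K_1e^(-4t) + K_2e^(-2t), y(t) = 3K_1e^(-4t) + 2K_2e^(-2t)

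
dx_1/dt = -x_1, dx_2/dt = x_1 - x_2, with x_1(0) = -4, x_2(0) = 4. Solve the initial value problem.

x_1(t) = -4e^(-t), x_2(t) = -4te^(-t) + 4e^(-t)

Coefficient matrix A = [[-1, 0], [1, -1]].
Characteristic polynomial det(A - λI) = λ^2 + 2λ + 1 = 0.
Single eigenvalue λ = -1 with algebraic multiplicity 2.
Eigenvector v = (0,-1); generalized eigenvector w with (A-λI)w=v is (-1,-2).
General solution: e^(-t)[c_1·v + c_2·(t·v + w)].
Applying x_1(0)=-4, x_2(0)=4 gives c_1=-12, c_2=4.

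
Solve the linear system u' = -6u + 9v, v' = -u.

Coefficient matrix A = [[-6, 9], [-1, 0]].
Characteristic polynomial det(A - λI) = λ^2 + 6λ + 9 = 0.
Single eigenvalue λ = -3 with algebraic multiplicity 2.
Eigenvector v = (-3,-1); generalized eigenvector w with (A-λI)w=v is (-2,-1).
General solution: e^(-3t)[K_1·v + K_2·(t·v + w)].

u(t) = -3K_1e^(-3t) - 3K_2te^(-3t) - 2K_2e^(-3t), v(t) = -K_1e^(-3t) - K_2te^(-3t) - K_2e^(-3t)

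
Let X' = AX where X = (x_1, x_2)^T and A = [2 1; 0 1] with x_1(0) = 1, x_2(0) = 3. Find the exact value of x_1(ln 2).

A = [[2,1],[0,1]]; eigenvalues λ = 2, 1.
Eigenvectors: (1,0) for λ=2, (-1,1) for λ=1.
From the initial condition, c_1 = 4, c_2 = 3.
x_1(ln 2) = (4)(2^2)(1) + (3)(2^1)(-1) = 10.

10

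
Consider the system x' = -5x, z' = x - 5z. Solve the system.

x(t) = K_2e^(-5t), z(t) = K_1e^(-5t) + K_2te^(-5t) + 3K_2e^(-5t)

Coefficient matrix A = [[-5, 0], [1, -5]].
Characteristic polynomial det(A - λI) = λ^2 + 10λ + 25 = 0.
Single eigenvalue λ = -5 with algebraic multiplicity 2.
Eigenvector v = (0,1); generalized eigenvector w with (A-λI)w=v is (1,3).
General solution: e^(-5t)[K_1·v + K_2·(t·v + w)].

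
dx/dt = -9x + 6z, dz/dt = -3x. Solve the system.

Coefficient matrix A = [[-9, 6], [-3, 0]].
Characteristic polynomial det(A - λI) = λ^2 + 9λ + 18 = 0.
Eigenvalues λ = -6, -3.
For λ=-6: (A-λI) row 1 is [-3, 6], so an eigenvector is (2, 1).
For λ=-3: (A-λI) row 1 is [-6, 6], so an eigenvector is (1, 1).
General solution: c_1e^(-6t)(2,1) + c_2e^(-3t)(1,1).

x(t) = 2c_1e^(-6t) + c_2e^(-3t), z(t) = c_1e^(-6t) + c_2e^(-3t)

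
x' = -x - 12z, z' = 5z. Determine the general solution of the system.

Coefficient matrix A = [[-1, -12], [0, 5]].
Characteristic polynomial det(A - λI) = λ^2 - 4λ - 5 = 0.
Eigenvalues λ = -1, 5.
For λ=-1: (A-λI) row 1 is [0, -12], so an eigenvector is (1, 0).
For λ=5: (A-λI) row 1 is [-6, -12], so an eigenvector is (2, -1).
General solution: c_1e^(-t)(1,0) + c_2e^(5t)(2,-1).

x(t) = c_1e^(-t) + 2c_2e^(5t), z(t) = -c_2e^(5t)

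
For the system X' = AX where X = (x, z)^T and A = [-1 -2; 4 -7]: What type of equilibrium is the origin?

A = [[-1,-2],[4,-7]]; det(A-λI) = λ^2 + 8λ + 15.
λ = -3, -5: both negative.

stable node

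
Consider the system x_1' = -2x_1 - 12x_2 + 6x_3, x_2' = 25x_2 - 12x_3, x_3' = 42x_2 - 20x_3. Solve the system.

Coefficient matrix A = [[-2, -12, 6], [0, 25, -12], [0, 42, -20]].
det(A - λI) = 0 gives eigenvalues λ = 1, -2, 4.
For λ=1: eigenvector (0,1,2).
For λ=-2: eigenvector (1,0,0).
For λ=4: eigenvector (1,-4,-7).
General solution: C_1e^(t)(0,1,2) + C_2e^(-2t)(1,0,0) + C_3e^(4t)(1,-4,-7).

x_1(t) = C_2e^(-2t) + C_3e^(4t), x_2(t) = C_1e^(t) - 4C_3e^(4t), x_3(t) = 2C_1e^(t) - 7C_3e^(4t)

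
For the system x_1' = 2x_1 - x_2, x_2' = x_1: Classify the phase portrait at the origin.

unstable improper node

A = [[2,-1],[1,0]]; det(A-λI) = λ^2 - 2λ + 1.
repeated λ = 1 with a single eigenvector.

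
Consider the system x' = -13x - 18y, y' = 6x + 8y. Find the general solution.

x(t) = -2C_1e^(-4t) - 3C_2e^(-t), y(t) = C_1e^(-4t) + 2C_2e^(-t)

Coefficient matrix A = [[-13, -18], [6, 8]].
Characteristic polynomial det(A - λI) = λ^2 + 5λ + 4 = 0.
Eigenvalues λ = -4, -1.
For λ=-4: (A-λI) row 1 is [-9, -18], so an eigenvector is (-2, 1).
For λ=-1: (A-λI) row 1 is [-12, -18], so an eigenvector is (-3, 2).
General solution: C_1e^(-4t)(-2,1) + C_2e^(-t)(-3,2).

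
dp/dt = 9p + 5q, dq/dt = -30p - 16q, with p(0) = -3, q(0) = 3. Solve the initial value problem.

Coefficient matrix A = [[9, 5], [-30, -16]].
Characteristic polynomial det(A - λI) = λ^2 + 7λ + 6 = 0.
Eigenvalues λ = -6, -1.
For λ=-6: (A-λI) row 1 is [15, 5], so an eigenvector is (-1, 3).
For λ=-1: (A-λI) row 1 is [10, 5], so an eigenvector is (1, -2).
General solution: C_1e^(-6t)(-1,3) + C_2e^(-t)(1,-2).
Applying p(0)=-3, q(0)=3 gives C_1=-3, C_2=-6.

p(t) = -6e^(-t) + 3e^(-6t), q(t) = 12e^(-t) - 9e^(-6t)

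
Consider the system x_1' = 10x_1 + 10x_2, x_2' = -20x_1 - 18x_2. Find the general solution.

Coefficient matrix A = [[10, 10], [-20, -18]].
Characteristic polynomial det(A - λI) = λ^2 + 8λ + 20 = 0.
Eigenvalues λ = -4 ± 2i (complex conjugate pair).
For λ=-4+2i: an eigenvector is (1,-1) - i(2,-3) = (1 - 2i, -1 + 3i).
A real fundamental pair from Re and Im of e^((-4+2i)t)v: X_1 = e^(-4t)(cos(2t)·(1,-1) + sin(2t)·(2,-3)), X_2 = e^(-4t)(sin(2t)·(1,-1) - cos(2t)·(2,-3)).
General solution: K_1X_1 + K_2X_2.

x_1(t) = 2K_1e^(-4t)sin(2t) + K_1e^(-4t)cos(2t) + K_2e^(-4t)sin(2t) - 2K_2e^(-4t)cos(2t), x_2(t) = -3K_1e^(-4t)sin(2t) - K_1e^(-4t)cos(2t) - K_2e^(-4t)sin(2t) + 3K_2e^(-4t)cos(2t)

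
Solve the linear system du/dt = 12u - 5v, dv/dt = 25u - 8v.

Coefficient matrix A = [[12, -5], [25, -8]].
Characteristic polynomial det(A - λI) = λ^2 - 4λ + 29 = 0.
Eigenvalues λ = 2 ± 5i (complex conjugate pair).
For λ=2+5i: an eigenvector is (1,2) - i(0,1) = (1, 2 - i).
A real fundamental pair from Re and Im of e^((2+5i)t)v: X_1 = e^(2t)(cos(5t)·(1,2) + sin(5t)·(0,1)), X_2 = e^(2t)(sin(5t)·(1,2) - cos(5t)·(0,1)).
General solution: K_1X_1 + K_2X_2.

u(t) = K_1e^(2t)cos(5t) + K_2e^(2t)sin(5t), v(t) = K_1e^(2t)sin(5t) + 2K_1e^(2t)cos(5t) + 2K_2e^(2t)sin(5t) - K_2e^(2t)cos(5t)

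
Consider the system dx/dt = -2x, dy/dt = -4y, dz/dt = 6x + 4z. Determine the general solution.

x(t) = c_1e^(-2t), y(t) = c_2e^(-4t), z(t) = -c_1e^(-2t) + c_3e^(4t)

Coefficient matrix A = [[-2, 0, 0], [0, -4, 0], [6, 0, 4]].
det(A - λI) = 0 gives eigenvalues λ = -2, -4, 4.
For λ=-2: eigenvector (1,0,-1).
For λ=-4: eigenvector (0,1,0).
For λ=4: eigenvector (0,0,1).
General solution: c_1e^(-2t)(1,0,-1) + c_2e^(-4t)(0,1,0) + c_3e^(4t)(0,0,1).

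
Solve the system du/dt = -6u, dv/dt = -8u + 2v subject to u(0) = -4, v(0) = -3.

Coefficient matrix A = [[-6, 0], [-8, 2]].
Characteristic polynomial det(A - λI) = λ^2 + 4λ - 12 = 0.
Eigenvalues λ = -6, 2.
For λ=-6: (A-λI) row 2 is [-8, 8], so an eigenvector is (-1, -1).
For λ=2: (A-λI) row 1 is [-8, 0], so an eigenvector is (0, 1).
General solution: C_1e^(-6t)(-1,-1) + C_2e^(2t)(0,1).
Applying u(0)=-4, v(0)=-3 gives C_1=4, C_2=1.

u(t) = -4e^(-6t), v(t) = e^(2t) - 4e^(-6t)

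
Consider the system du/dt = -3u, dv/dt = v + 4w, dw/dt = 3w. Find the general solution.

u(t) = K_1e^(-3t), v(t) = K_2e^(t) + 2K_3e^(3t), w(t) = K_3e^(3t)

Coefficient matrix A = [[-3, 0, 0], [0, 1, 4], [0, 0, 3]].
det(A - λI) = 0 gives eigenvalues λ = -3, 1, 3.
For λ=-3: eigenvector (1,0,0).
For λ=1: eigenvector (0,1,0).
For λ=3: eigenvector (0,2,1).
General solution: K_1e^(-3t)(1,0,0) + K_2e^(t)(0,1,0) + K_3e^(3t)(0,2,1).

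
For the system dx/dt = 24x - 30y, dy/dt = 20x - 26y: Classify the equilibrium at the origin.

A = [[24,-30],[20,-26]]; det(A-λI) = λ^2 + 2λ - 24.
λ = -6, 4: opposite signs.

saddle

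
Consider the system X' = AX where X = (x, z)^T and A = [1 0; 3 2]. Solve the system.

Coefficient matrix A = [[1, 0], [3, 2]].
Characteristic polynomial det(A - λI) = λ^2 - 3λ + 2 = 0.
Eigenvalues λ = 2, 1.
For λ=2: (A-λI) row 1 is [-1, 0], so an eigenvector is (0, -1).
For λ=1: (A-λI) row 2 is [3, 1], so an eigenvector is (-1, 3).
General solution: K_1e^(2t)(0,-1) + K_2e^(t)(-1,3).

x(t) = -K_2e^(t), z(t) = -K_1e^(2t) + 3K_2e^(t)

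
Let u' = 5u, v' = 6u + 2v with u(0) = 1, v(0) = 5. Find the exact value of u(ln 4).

1024

A = [[5,0],[6,2]]; eigenvalues λ = 5, 2.
Eigenvectors: (1,2) for λ=5, (0,1) for λ=2.
From the initial condition, c_1 = 1, c_2 = 3.
u(ln 4) = (1)(4^5)(1) + (3)(4^2)(0) = 1024.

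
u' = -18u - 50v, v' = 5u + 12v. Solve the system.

u(t) = C_1e^(-3t)sin(5t) + 3C_1e^(-3t)cos(5t) + 3C_2e^(-3t)sin(5t) - C_2e^(-3t)cos(5t), v(t) = -C_1e^(-3t)cos(5t) - C_2e^(-3t)sin(5t)

Coefficient matrix A = [[-18, -50], [5, 12]].
Characteristic polynomial det(A - λI) = λ^2 + 6λ + 34 = 0.
Eigenvalues λ = -3 ± 5i (complex conjugate pair).
For λ=-3+5i: an eigenvector is (3,-1) - i(1,0) = (3 - i, -1).
A real fundamental pair from Re and Im of e^((-3+5i)t)v: X_1 = e^(-3t)(cos(5t)·(3,-1) + sin(5t)·(1,0)), X_2 = e^(-3t)(sin(5t)·(3,-1) - cos(5t)·(1,0)).
General solution: C_1X_1 + C_2X_2.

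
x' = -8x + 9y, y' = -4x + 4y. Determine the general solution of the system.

x(t) = 3c_1e^(-2t) + 3c_2te^(-2t) - 2c_2e^(-2t), y(t) = 2c_1e^(-2t) + 2c_2te^(-2t) - c_2e^(-2t)

Coefficient matrix A = [[-8, 9], [-4, 4]].
Characteristic polynomial det(A - λI) = λ^2 + 4λ + 4 = 0.
Single eigenvalue λ = -2 with algebraic multiplicity 2.
Eigenvector v = (3,2); generalized eigenvector w with (A-λI)w=v is (-2,-1).
General solution: e^(-2t)[c_1·v + c_2·(t·v + w)].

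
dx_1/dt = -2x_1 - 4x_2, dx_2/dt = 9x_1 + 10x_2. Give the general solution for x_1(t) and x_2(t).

Coefficient matrix A = [[-2, -4], [9, 10]].
Characteristic polynomial det(A - λI) = λ^2 - 8λ + 16 = 0.
Single eigenvalue λ = 4 with algebraic multiplicity 2.
Eigenvector v = (-2,3); generalized eigenvector w with (A-λI)w=v is (-1,2).
General solution: e^(4t)[c_1·v + c_2·(t·v + w)].

x_1(t) = -2c_1e^(4t) - 2c_2te^(4t) - c_2e^(4t), x_2(t) = 3c_1e^(4t) + 3c_2te^(4t) + 2c_2e^(4t)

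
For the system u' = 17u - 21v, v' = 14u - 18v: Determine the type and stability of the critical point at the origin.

saddle

A = [[17,-21],[14,-18]]; det(A-λI) = λ^2 + λ - 12.
λ = 3, -4: opposite signs.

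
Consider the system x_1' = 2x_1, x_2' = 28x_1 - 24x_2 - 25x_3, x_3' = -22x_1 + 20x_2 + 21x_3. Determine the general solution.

x_1(t) = C_1e^(2t), x_2(t) = 3C_1e^(2t) + 5C_2e^(-4t) - C_3e^(t), x_3(t) = -2C_1e^(2t) - 4C_2e^(-4t) + C_3e^(t)

Coefficient matrix A = [[2, 0, 0], [28, -24, -25], [-22, 20, 21]].
det(A - λI) = 0 gives eigenvalues λ = 2, -4, 1.
For λ=2: eigenvector (1,3,-2).
For λ=-4: eigenvector (0,5,-4).
For λ=1: eigenvector (0,-1,1).
General solution: C_1e^(2t)(1,3,-2) + C_2e^(-4t)(0,5,-4) + C_3e^(t)(0,-1,1).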